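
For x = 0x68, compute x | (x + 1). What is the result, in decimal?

105

x = 1101000 = 104
x + 1 = 1101001
OR    = 1101001 = 105
(x | (x + 1) sets the lowest cleared bit.)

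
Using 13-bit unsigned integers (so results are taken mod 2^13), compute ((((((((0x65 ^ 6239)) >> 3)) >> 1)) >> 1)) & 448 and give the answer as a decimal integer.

192

0x65 = 0000001100101
6239 = 1100001011111
→ ^ → 1100000111010 = 6202
→ >> 3 → 0001100000111 = 775
→ >> 1 → 0000110000011 = 387
→ >> 1 → 0000011000001 = 193
448 = 0000111000000
→ & → 0000011000000 = 192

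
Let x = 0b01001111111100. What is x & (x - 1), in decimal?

5112

x = 1001111111100 = 5116
x - 1 = 1001111111011
AND   = 1001111111000 = 5112
(x & (x - 1) clears the lowest set bit of x.)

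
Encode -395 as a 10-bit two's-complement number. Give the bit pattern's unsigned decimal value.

395 in 10 bits: 0110001011
Invert: 1001110100
Add 1:  1001110101 = 629
(Check: 2^10 - 395 = 1024 - 395 = 629.)

629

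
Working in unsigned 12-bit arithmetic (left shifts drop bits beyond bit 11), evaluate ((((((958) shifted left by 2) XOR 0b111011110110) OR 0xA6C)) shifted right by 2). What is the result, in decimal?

958 = 001110111110
→ shifted left by 2 (mod 2^12) → 111011111000 = 3832
0b111011110110 = 111011110110
→ XOR → 000000001110 = 14
0xA6C = 101001101100
→ OR → 101001101110 = 2670
→ shifted right by 2 → 001010011011 = 667

667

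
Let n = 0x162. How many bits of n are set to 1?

0x162 = 101100010
Count the 1s: 1 + 1 + 1 + 1 = 4

4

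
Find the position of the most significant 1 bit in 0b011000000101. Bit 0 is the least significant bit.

0b011000000101 = 11000000101
The topmost 1 is at position 10 (since 2^10 = 1024 ≤ 1541 < 2048).

10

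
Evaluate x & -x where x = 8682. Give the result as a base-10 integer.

x = 10000111101010 = 8682
-x (two's complement) = …01111000010110
AND   = 00000000000010 = 2
(x & -x isolates the lowest set bit of x.)

2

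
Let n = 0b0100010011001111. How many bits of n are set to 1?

8

n = 100010011001111
Count the 1s: 1 + 1 + 1 + 1 + 1 + 1 + 1 + 1 = 8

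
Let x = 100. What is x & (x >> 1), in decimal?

x = 1100100 = 100
x>>1 = 0110010
AND  = 0100000 = 32
(x & (x >> 1) has a 1 wherever x has two consecutive 1 bits.)

32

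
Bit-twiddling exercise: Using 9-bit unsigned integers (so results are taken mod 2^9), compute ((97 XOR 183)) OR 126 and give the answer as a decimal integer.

97 = 001100001
183 = 010110111
→ XOR → 011010110 = 214
126 = 001111110
→ OR → 011111110 = 254

254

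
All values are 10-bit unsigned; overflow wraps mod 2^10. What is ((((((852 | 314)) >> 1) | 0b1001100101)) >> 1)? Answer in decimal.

511

852 = 1101010100
314 = 0100111010
→ | → 1101111110 = 894
→ >> 1 → 0110111111 = 447
0b1001100101 = 1001100101
→ | → 1111111111 = 1023
→ >> 1 → 0111111111 = 511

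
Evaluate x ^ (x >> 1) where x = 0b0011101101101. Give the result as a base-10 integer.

1243

x = 11101101101 = 1901
x>>1 = 01110110110
XOR  = 10011011011 = 1243
(x ^ (x >> 1) gives the standard binary-reflected Gray code of x.)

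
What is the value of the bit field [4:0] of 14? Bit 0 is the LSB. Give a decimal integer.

14

v = 00001110
Shift right by 0: 00001110
Mask low 5 bits: 01110 = 14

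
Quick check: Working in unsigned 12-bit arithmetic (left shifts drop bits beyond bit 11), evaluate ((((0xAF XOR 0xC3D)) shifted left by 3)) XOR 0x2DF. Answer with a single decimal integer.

0xAF = 000010101111
0xC3D = 110000111101
→ XOR → 110010010010 = 3218
→ shifted left by 3 (mod 2^12) → 010010010000 = 1168
0x2DF = 001011011111
→ XOR → 011001001111 = 1615

1615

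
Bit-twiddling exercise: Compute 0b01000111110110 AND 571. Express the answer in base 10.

a = 1000111110110
571 = 0001000111011
AND → 0000000110010 = 50

50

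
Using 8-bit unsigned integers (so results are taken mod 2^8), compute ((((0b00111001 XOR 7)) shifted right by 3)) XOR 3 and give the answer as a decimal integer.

0b00111001 = 00111001
7 = 00000111
→ XOR → 00111110 = 62
→ shifted right by 3 → 00000111 = 7
3 = 00000011
→ XOR → 00000100 = 4

4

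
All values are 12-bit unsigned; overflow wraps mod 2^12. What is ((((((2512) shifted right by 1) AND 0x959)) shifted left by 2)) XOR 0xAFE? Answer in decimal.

3038

2512 = 100111010000
→ shifted right by 1 → 010011101000 = 1256
0x959 = 100101011001
→ AND → 000001001000 = 72
→ shifted left by 2 (mod 2^12) → 000100100000 = 288
0xAFE = 101011111110
→ XOR → 101111011110 = 3038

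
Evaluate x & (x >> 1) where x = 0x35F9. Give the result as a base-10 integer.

4344

x = 11010111111001 = 13817
x>>1 = 01101011111100
AND  = 01000011111000 = 4344
(x & (x >> 1) has a 1 wherever x has two consecutive 1 bits.)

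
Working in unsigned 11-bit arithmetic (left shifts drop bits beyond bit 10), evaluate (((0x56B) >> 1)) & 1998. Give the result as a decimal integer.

644

0x56B = 10101101011
→ >> 1 → 01010110101 = 693
1998 = 11111001110
→ & → 01010000100 = 644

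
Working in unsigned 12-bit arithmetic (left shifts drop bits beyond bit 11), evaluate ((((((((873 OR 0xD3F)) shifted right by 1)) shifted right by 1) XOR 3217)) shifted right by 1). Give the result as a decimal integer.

1959

873 = 001101101001
0xD3F = 110100111111
→ OR → 111101111111 = 3967
→ shifted right by 1 → 011110111111 = 1983
→ shifted right by 1 → 001111011111 = 991
3217 = 110010010001
→ XOR → 111101001110 = 3918
→ shifted right by 1 → 011110100111 = 1959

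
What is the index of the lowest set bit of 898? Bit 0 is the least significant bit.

898 = 1110000010
Trailing zeros: 1, so the lowest set bit is bit 1 (value 2).

1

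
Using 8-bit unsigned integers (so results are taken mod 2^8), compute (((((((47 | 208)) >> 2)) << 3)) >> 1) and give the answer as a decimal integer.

124

47 = 00101111
208 = 11010000
→ | → 11111111 = 255
→ >> 2 → 00111111 = 63
→ << 3 (mod 2^8) → 11111000 = 248
→ >> 1 → 01111100 = 124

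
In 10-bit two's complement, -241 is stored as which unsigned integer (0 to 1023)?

783

241 in 10 bits: 0011110001
Invert: 1100001110
Add 1:  1100001111 = 783
(Check: 2^10 - 241 = 1024 - 241 = 783.)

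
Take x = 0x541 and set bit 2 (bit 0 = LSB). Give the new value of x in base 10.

1349

x = 0010101000001
bit 2 is currently 0; set it via x | (1 << 2) = x | 4
→ 0010101000101 = 1349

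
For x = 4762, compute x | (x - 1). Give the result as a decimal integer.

4763

x = 1001010011010 = 4762
x - 1 = 1001010011001
OR    = 1001010011011 = 4763
(x | (x - 1) sets all bits below the lowest set bit.)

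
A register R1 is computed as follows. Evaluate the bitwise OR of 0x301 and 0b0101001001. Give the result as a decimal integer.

841

0x301 = 1100000001
b = 0101001001
 OR → 1101001001 = 841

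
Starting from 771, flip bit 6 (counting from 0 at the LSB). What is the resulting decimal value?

x = 1100000011
bit 6 is currently 0; toggle it via x ^ (1 << 6) = x ^ 64
→ 1101000011 = 835

835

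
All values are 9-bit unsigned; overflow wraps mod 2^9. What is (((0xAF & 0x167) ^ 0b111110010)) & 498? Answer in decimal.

0xAF = 010101111
0x167 = 101100111
→ & → 000100111 = 39
0b111110010 = 111110010
→ ^ → 111010101 = 469
498 = 111110010
→ & → 111010000 = 464

464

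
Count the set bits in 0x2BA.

6

0x2BA = 1010111010
Count the 1s: 1 + 1 + 1 + 1 + 1 + 1 = 6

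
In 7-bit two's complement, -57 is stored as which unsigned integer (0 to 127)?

57 in 7 bits: 0111001
Invert: 1000110
Add 1:  1000111 = 71
(Check: 2^7 - 57 = 128 - 57 = 71.)

71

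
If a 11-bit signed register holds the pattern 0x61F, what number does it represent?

pattern = 11000011111 (MSB is 1 ⇒ negative)
Invert: 00111100000, add 1 → 00111100001 = 481, so the value is -481.
(Equivalently: 1567 - 2^11 = 1567 - 2048 = -481.)

-481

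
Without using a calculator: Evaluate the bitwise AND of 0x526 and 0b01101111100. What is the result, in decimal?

0x526 = 10100100110
b = 01101111100
AND → 00100100100 = 292

292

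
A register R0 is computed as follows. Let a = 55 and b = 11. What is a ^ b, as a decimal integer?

55 = 110111
11 = 001011
XOR → 111100 = 60

60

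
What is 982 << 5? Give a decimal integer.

31424

982 = 000001111010110
shift left by 5 → 111101011000000 = 31424
(equivalently, 982 × 2^5 = 982 × 32)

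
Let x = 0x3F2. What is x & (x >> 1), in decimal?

496

x = 1111110010 = 1010
x>>1 = 0111111001
AND  = 0111110000 = 496
(x & (x >> 1) has a 1 wherever x has two consecutive 1 bits.)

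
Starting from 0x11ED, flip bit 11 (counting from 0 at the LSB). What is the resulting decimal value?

x = 1000111101101
bit 11 is currently 0; toggle it via x ^ (1 << 11) = x ^ 2048
→ 1100111101101 = 6637

6637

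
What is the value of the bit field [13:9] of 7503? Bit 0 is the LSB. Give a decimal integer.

14

v = 01110101001111
Shift right by 9: 01110
Mask low 5 bits: 01110 = 14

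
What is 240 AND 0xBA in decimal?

176

240 = 11110000
0xBA = 10111010
AND → 10110000 = 176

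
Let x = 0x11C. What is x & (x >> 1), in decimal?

x = 100011100 = 284
x>>1 = 010001110
AND  = 000001100 = 12
(x & (x >> 1) has a 1 wherever x has two consecutive 1 bits.)

12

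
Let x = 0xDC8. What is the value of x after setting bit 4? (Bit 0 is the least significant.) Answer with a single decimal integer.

3544

x = 0110111001000
bit 4 is currently 0; set it via x | (1 << 4) = x | 16
→ 0110111011000 = 3544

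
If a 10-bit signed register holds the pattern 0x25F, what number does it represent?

-417

pattern = 1001011111 (MSB is 1 ⇒ negative)
Invert: 0110100000, add 1 → 0110100001 = 417, so the value is -417.
(Equivalently: 607 - 2^10 = 607 - 1024 = -417.)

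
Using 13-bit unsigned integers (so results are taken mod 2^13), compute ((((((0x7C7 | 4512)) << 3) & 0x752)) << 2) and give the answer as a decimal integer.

7232

0x7C7 = 0011111000111
4512 = 1000110100000
→ | → 1011111100111 = 6119
→ << 3 (mod 2^13) → 1111100111000 = 7992
0x752 = 0011101010010
→ & → 0011100010000 = 1808
→ << 2 (mod 2^13) → 1110001000000 = 7232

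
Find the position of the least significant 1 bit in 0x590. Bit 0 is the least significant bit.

0x590 = 10110010000
Trailing zeros: 4, so the lowest set bit is bit 4 (value 16).

4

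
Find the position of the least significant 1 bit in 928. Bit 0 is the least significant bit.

928 = 1110100000
Trailing zeros: 5, so the lowest set bit is bit 5 (value 32).

5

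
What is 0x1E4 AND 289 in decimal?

288

0x1E4 = 111100100
289 = 100100001
AND → 100100000 = 288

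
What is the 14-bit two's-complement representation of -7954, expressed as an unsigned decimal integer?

8430

7954 in 14 bits: 01111100010010
Invert: 10000011101101
Add 1:  10000011101110 = 8430
(Check: 2^14 - 7954 = 16384 - 7954 = 8430.)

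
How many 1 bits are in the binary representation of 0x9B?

0x9B = 10011011
Count the 1s: 1 + 1 + 1 + 1 + 1 = 5

5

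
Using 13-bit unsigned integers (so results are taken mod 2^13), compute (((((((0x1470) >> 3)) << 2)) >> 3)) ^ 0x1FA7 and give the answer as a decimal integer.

7904

0x1470 = 1010001110000
→ >> 3 → 0001010001110 = 654
→ << 2 (mod 2^13) → 0101000111000 = 2616
→ >> 3 → 0000101000111 = 327
0x1FA7 = 1111110100111
→ ^ → 1111011100000 = 7904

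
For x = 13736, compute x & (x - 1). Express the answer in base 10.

13728

x = 11010110101000 = 13736
x - 1 = 11010110100111
AND   = 11010110100000 = 13728
(x & (x - 1) clears the lowest set bit of x.)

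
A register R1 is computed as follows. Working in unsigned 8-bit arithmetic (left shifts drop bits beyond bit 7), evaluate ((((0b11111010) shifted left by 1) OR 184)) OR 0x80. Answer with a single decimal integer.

0b11111010 = 11111010
→ shifted left by 1 (mod 2^8) → 11110100 = 244
184 = 10111000
→ OR → 11111100 = 252
0x80 = 10000000
→ OR → 11111100 = 252

252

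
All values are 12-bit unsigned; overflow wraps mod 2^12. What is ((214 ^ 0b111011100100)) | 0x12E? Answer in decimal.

214 = 000011010110
0b111011100100 = 111011100100
→ ^ → 111000110010 = 3634
0x12E = 000100101110
→ | → 111100111110 = 3902

3902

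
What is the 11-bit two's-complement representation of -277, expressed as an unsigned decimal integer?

1771

277 in 11 bits: 00100010101
Invert: 11011101010
Add 1:  11011101011 = 1771
(Check: 2^11 - 277 = 2048 - 277 = 1771.)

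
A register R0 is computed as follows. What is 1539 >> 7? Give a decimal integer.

1539 = 11000000011
shift right by 7 → 00000001100 = 12
(equivalently, floor(1539 / 128))

12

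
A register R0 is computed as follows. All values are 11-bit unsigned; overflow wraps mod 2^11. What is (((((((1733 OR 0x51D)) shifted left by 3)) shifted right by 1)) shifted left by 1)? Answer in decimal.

1768

1733 = 11011000101
0x51D = 10100011101
→ OR → 11111011101 = 2013
→ shifted left by 3 (mod 2^11) → 11011101000 = 1768
→ shifted right by 1 → 01101110100 = 884
→ shifted left by 1 (mod 2^11) → 11011101000 = 1768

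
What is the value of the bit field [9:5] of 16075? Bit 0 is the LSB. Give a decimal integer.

v = 011111011001011
Shift right by 5: 0111110110
Mask low 5 bits: 10110 = 22

22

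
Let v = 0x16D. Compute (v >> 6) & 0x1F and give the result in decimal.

5

v = 00101101101
Shift right by 6: 00101
Mask low 5 bits: 00101 = 5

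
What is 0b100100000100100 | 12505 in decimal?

a = 100100000100100
12505 = 011000011011001
 OR → 111100011111101 = 30973

30973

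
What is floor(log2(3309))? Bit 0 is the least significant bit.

11

3309 = 110011101101
The topmost 1 is at position 11 (since 2^11 = 2048 ≤ 3309 < 4096).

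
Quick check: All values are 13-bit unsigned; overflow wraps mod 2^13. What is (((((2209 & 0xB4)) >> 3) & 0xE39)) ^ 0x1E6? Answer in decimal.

502

2209 = 0100010100001
0xB4 = 0000010110100
→ & → 0000010100000 = 160
→ >> 3 → 0000000010100 = 20
0xE39 = 0111000111001
→ & → 0000000010000 = 16
0x1E6 = 0000111100110
→ ^ → 0000111110110 = 502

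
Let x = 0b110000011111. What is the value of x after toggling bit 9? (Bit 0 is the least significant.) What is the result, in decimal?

3615

x = 110000011111
bit 9 is currently 0; toggle it via x ^ (1 << 9) = x ^ 512
→ 111000011111 = 3615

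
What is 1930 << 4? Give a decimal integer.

1930 = 000011110001010
shift left by 4 → 111100010100000 = 30880
(equivalently, 1930 × 2^4 = 1930 × 16)

30880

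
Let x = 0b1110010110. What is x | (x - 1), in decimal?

x = 1110010110 = 918
x - 1 = 1110010101
OR    = 1110010111 = 919
(x | (x - 1) sets all bits below the lowest set bit.)

919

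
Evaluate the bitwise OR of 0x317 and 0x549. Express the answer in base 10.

1887

0x317 = 01100010111
0x549 = 10101001001
 OR → 11101011111 = 1887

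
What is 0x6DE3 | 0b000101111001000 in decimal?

28651

0x6DE3 = 110110111100011
b = 000101111001000
 OR → 110111111101011 = 28651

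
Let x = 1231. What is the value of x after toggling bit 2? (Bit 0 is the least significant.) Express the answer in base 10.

x = 010011001111
bit 2 is currently 1; toggle it via x ^ (1 << 2) = x ^ 4
→ 010011001011 = 1227

1227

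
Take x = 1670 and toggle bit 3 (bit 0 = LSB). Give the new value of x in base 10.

x = 11010000110
bit 3 is currently 0; toggle it via x ^ (1 << 3) = x ^ 8
→ 11010001110 = 1678

1678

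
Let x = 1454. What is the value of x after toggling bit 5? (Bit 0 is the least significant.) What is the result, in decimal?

1422

x = 010110101110
bit 5 is currently 1; toggle it via x ^ (1 << 5) = x ^ 32
→ 010110001110 = 1422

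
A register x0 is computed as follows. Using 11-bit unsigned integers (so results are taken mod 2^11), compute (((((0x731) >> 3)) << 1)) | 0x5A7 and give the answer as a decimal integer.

1519

0x731 = 11100110001
→ >> 3 → 00011100110 = 230
→ << 1 (mod 2^11) → 00111001100 = 460
0x5A7 = 10110100111
→ | → 10111101111 = 1519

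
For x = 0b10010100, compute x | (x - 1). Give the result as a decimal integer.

151

x = 10010100 = 148
x - 1 = 10010011
OR    = 10010111 = 151
(x | (x - 1) sets all bits below the lowest set bit.)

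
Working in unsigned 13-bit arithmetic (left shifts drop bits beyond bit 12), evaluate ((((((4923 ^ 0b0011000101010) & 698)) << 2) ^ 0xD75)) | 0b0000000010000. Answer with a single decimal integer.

3381

4923 = 1001100111011
0b0011000101010 = 0011000101010
→ ^ → 1010100010001 = 5393
698 = 0001010111010
→ & → 0000000010000 = 16
→ << 2 (mod 2^13) → 0000001000000 = 64
0xD75 = 0110101110101
→ ^ → 0110100110101 = 3381
0b0000000010000 = 0000000010000
→ | → 0110100110101 = 3381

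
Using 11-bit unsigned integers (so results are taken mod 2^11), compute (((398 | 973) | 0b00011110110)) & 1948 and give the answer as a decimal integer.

924

398 = 00110001110
973 = 01111001101
→ | → 01111001111 = 975
0b00011110110 = 00011110110
→ | → 01111111111 = 1023
1948 = 11110011100
→ & → 01110011100 = 924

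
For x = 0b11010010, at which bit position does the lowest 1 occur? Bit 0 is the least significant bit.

1

0b11010010 = 11010010
Trailing zeros: 1, so the lowest set bit is bit 1 (value 2).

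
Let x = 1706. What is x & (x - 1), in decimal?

1704

x = 11010101010 = 1706
x - 1 = 11010101001
AND   = 11010101000 = 1704
(x & (x - 1) clears the lowest set bit of x.)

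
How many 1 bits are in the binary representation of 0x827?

0x827 = 100000100111
Count the 1s: 1 + 1 + 1 + 1 + 1 = 5

5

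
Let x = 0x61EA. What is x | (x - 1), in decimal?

x = 110000111101010 = 25066
x - 1 = 110000111101001
OR    = 110000111101011 = 25067
(x | (x - 1) sets all bits below the lowest set bit.)

25067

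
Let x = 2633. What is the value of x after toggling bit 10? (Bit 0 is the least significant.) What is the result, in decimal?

3657

x = 00101001001001
bit 10 is currently 0; toggle it via x ^ (1 << 10) = x ^ 1024
→ 00111001001001 = 3657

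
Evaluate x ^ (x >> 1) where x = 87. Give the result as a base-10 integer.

x = 1010111 = 87
x>>1 = 0101011
XOR  = 1111100 = 124
(x ^ (x >> 1) gives the standard binary-reflected Gray code of x.)

124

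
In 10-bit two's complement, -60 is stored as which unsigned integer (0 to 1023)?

964

60 in 10 bits: 0000111100
Invert: 1111000011
Add 1:  1111000100 = 964
(Check: 2^10 - 60 = 1024 - 60 = 964.)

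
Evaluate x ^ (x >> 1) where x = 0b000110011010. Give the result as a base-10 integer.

x = 110011010 = 410
x>>1 = 011001101
XOR  = 101010111 = 343
(x ^ (x >> 1) gives the standard binary-reflected Gray code of x.)

343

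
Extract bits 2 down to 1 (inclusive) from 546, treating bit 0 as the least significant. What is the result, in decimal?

v = 1000100010
Shift right by 1: 100010001
Mask low 2 bits: 01 = 1

1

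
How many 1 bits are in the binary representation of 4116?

3

4116 = 1000000010100
Count the 1s: 1 + 1 + 1 = 3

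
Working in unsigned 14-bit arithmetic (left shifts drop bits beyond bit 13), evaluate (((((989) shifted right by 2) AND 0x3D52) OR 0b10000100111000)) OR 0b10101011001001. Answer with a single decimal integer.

989 = 00001111011101
→ shifted right by 2 → 00000011110111 = 247
0x3D52 = 11110101010010
→ AND → 00000001010010 = 82
0b10000100111000 = 10000100111000
→ OR → 10000101111010 = 8570
0b10101011001001 = 10101011001001
→ OR → 10101111111011 = 11259

11259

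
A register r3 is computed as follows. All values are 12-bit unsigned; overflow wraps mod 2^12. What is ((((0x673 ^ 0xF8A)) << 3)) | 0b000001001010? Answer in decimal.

0x673 = 011001110011
0xF8A = 111110001010
→ ^ → 100111111001 = 2553
→ << 3 (mod 2^12) → 111111001000 = 4040
0b000001001010 = 000001001010
→ | → 111111001010 = 4042

4042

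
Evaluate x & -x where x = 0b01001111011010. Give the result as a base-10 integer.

x = 1001111011010 = 5082
-x (two's complement) = …0110000100110
AND   = 0000000000010 = 2
(x & -x isolates the lowest set bit of x.)

2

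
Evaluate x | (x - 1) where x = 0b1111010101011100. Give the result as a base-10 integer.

62815

x = 1111010101011100 = 62812
x - 1 = 1111010101011011
OR    = 1111010101011111 = 62815
(x | (x - 1) sets all bits below the lowest set bit.)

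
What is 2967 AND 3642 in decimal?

2967 = 101110010111
3642 = 111000111010
AND → 101000010010 = 2578

2578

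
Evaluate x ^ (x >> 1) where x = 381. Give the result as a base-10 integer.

451

x = 101111101 = 381
x>>1 = 010111110
XOR  = 111000011 = 451
(x ^ (x >> 1) gives the standard binary-reflected Gray code of x.)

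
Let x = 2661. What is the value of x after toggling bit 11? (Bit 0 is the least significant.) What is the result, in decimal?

x = 101001100101
bit 11 is currently 1; toggle it via x ^ (1 << 11) = x ^ 2048
→ 001001100101 = 613

613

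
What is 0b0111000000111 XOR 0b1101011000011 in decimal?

a = 0111000000111
b = 1101011000011
XOR → 1010011000100 = 5316

5316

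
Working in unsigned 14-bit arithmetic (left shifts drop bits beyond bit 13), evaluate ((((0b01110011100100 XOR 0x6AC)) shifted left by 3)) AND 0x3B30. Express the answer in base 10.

4608

0b01110011100100 = 01110011100100
0x6AC = 00011010101100
→ XOR → 01101001001000 = 6728
→ shifted left by 3 (mod 2^14) → 01001001000000 = 4672
0x3B30 = 11101100110000
→ AND → 01001000000000 = 4608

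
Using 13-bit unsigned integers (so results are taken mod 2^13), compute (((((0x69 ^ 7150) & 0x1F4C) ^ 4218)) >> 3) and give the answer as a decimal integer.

0x69 = 0000001101001
7150 = 1101111101110
→ ^ → 1101110000111 = 7047
0x1F4C = 1111101001100
→ & → 1101100000100 = 6916
4218 = 1000001111010
→ ^ → 0101101111110 = 2942
→ >> 3 → 0000101101111 = 367

367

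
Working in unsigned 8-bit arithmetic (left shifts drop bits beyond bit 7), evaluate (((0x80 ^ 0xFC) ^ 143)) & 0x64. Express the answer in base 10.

96

0x80 = 10000000
0xFC = 11111100
→ ^ → 01111100 = 124
143 = 10001111
→ ^ → 11110011 = 243
0x64 = 01100100
→ & → 01100000 = 96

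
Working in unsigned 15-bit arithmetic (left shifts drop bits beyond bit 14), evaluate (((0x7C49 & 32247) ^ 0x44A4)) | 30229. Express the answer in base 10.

0x7C49 = 111110001001001
32247 = 111110111110111
→ & → 111110001000001 = 31809
0x44A4 = 100010010100100
→ ^ → 011100011100101 = 14565
30229 = 111011000010101
→ | → 111111011110101 = 32501

32501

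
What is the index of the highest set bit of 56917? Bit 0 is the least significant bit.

56917 = 1101111001010101
The topmost 1 is at position 15 (since 2^15 = 32768 ≤ 56917 < 65536).

15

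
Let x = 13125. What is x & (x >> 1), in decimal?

x = 11001101000101 = 13125
x>>1 = 01100110100010
AND  = 01000100000000 = 4352
(x & (x >> 1) has a 1 wherever x has two consecutive 1 bits.)

4352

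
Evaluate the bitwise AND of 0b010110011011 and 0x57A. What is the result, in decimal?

a = 10110011011
0x57A = 10101111010
AND → 10100011010 = 1306

1306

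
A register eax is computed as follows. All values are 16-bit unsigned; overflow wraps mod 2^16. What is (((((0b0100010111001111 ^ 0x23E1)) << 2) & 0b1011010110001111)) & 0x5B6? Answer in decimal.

128

0b0100010111001111 = 0100010111001111
0x23E1 = 0010001111100001
→ ^ → 0110011000101110 = 26158
→ << 2 (mod 2^16) → 1001100010111000 = 39096
0b1011010110001111 = 1011010110001111
→ & → 1001000010001000 = 37000
0x5B6 = 0000010110110110
→ & → 0000000010000000 = 128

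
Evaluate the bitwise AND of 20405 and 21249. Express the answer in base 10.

17153

20405 = 100111110110101
21249 = 101001100000001
AND → 100001100000001 = 17153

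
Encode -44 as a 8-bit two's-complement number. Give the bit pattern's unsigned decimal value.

212

44 in 8 bits: 00101100
Invert: 11010011
Add 1:  11010100 = 212
(Check: 2^8 - 44 = 256 - 44 = 212.)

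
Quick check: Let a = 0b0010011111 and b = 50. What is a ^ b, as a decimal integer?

173

a = 10011111
50 = 00110010
XOR → 10101101 = 173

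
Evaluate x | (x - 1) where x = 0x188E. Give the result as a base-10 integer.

6287

x = 1100010001110 = 6286
x - 1 = 1100010001101
OR    = 1100010001111 = 6287
(x | (x - 1) sets all bits below the lowest set bit.)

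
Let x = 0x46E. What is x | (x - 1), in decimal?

1135

x = 10001101110 = 1134
x - 1 = 10001101101
OR    = 10001101111 = 1135
(x | (x - 1) sets all bits below the lowest set bit.)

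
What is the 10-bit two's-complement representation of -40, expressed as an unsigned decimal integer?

40 in 10 bits: 0000101000
Invert: 1111010111
Add 1:  1111011000 = 984
(Check: 2^10 - 40 = 1024 - 40 = 984.)

984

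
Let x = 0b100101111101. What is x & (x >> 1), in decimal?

60

x = 100101111101 = 2429
x>>1 = 010010111110
AND  = 000000111100 = 60
(x & (x >> 1) has a 1 wherever x has two consecutive 1 bits.)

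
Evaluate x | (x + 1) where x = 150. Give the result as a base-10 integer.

151

x = 10010110 = 150
x + 1 = 10010111
OR    = 10010111 = 151
(x | (x + 1) sets the lowest cleared bit.)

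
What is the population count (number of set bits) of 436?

436 = 110110100
Count the 1s: 1 + 1 + 1 + 1 + 1 = 5

5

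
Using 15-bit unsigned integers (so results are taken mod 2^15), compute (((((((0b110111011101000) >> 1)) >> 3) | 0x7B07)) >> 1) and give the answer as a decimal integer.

0b110111011101000 = 110111011101000
→ >> 1 → 011011101110100 = 14196
→ >> 3 → 000011011101110 = 1774
0x7B07 = 111101100000111
→ | → 111111111101111 = 32751
→ >> 1 → 011111111110111 = 16375

16375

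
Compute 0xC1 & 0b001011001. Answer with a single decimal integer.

65

0xC1 = 11000001
b = 01011001
AND → 01000001 = 65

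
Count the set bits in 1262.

1262 = 10011101110
Count the 1s: 1 + 1 + 1 + 1 + 1 + 1 + 1 = 7

7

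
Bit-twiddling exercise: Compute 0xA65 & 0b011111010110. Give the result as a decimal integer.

580

0xA65 = 101001100101
b = 011111010110
AND → 001001000100 = 580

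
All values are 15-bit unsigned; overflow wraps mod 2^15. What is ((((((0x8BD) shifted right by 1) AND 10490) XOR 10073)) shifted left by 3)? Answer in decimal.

14360

0x8BD = 000100010111101
→ shifted right by 1 → 000010001011110 = 1118
10490 = 010100011111010
→ AND → 000000001011010 = 90
10073 = 010011101011001
→ XOR → 010011100000011 = 9987
→ shifted left by 3 (mod 2^15) → 011100000011000 = 14360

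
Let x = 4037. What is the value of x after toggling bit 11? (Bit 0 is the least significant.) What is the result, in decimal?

1989

x = 111111000101
bit 11 is currently 1; toggle it via x ^ (1 << 11) = x ^ 2048
→ 011111000101 = 1989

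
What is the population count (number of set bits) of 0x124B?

6

0x124B = 1001001001011
Count the 1s: 1 + 1 + 1 + 1 + 1 + 1 = 6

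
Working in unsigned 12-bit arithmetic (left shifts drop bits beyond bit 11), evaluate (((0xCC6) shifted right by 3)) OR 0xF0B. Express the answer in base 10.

3995

0xCC6 = 110011000110
→ shifted right by 3 → 000110011000 = 408
0xF0B = 111100001011
→ OR → 111110011011 = 3995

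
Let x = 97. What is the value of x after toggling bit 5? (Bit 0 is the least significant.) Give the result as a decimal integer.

65

x = 01100001
bit 5 is currently 1; toggle it via x ^ (1 << 5) = x ^ 32
→ 01000001 = 65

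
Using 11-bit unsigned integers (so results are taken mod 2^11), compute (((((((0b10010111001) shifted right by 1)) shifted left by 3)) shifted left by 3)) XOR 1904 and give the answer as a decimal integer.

112

0b10010111001 = 10010111001
→ shifted right by 1 → 01001011100 = 604
→ shifted left by 3 (mod 2^11) → 01011100000 = 736
→ shifted left by 3 (mod 2^11) → 11100000000 = 1792
1904 = 11101110000
→ XOR → 00001110000 = 112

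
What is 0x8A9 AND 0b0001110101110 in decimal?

0x8A9 = 100010101001
b = 001110101110
AND → 000010101000 = 168

168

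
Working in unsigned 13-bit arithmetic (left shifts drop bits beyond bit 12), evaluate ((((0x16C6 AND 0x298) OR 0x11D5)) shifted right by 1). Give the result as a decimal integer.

2538

0x16C6 = 1011011000110
0x298 = 0001010011000
→ AND → 0001010000000 = 640
0x11D5 = 1000111010101
→ OR → 1001111010101 = 5077
→ shifted right by 1 → 0100111101010 = 2538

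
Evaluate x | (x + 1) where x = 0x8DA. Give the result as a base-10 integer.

2267

x = 100011011010 = 2266
x + 1 = 100011011011
OR    = 100011011011 = 2267
(x | (x + 1) sets the lowest cleared bit.)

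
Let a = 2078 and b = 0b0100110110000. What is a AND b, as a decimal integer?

2078 = 100000011110
b = 100110110000
AND → 100000010000 = 2064

2064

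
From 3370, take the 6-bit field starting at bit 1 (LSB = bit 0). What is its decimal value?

v = 00110100101010
Shift right by 1: 0011010010101
Mask low 6 bits: 010101 = 21

21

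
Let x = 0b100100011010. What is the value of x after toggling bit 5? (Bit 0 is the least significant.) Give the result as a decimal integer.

2362

x = 100100011010
bit 5 is currently 0; toggle it via x ^ (1 << 5) = x ^ 32
→ 100100111010 = 2362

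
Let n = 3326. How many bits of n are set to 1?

3326 = 110011111110
Count the 1s: 1 + 1 + 1 + 1 + 1 + 1 + 1 + 1 + 1 = 9

9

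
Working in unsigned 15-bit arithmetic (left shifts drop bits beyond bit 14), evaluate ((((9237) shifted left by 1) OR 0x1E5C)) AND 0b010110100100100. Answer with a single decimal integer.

3108

9237 = 010010000010101
→ shifted left by 1 (mod 2^15) → 100100000101010 = 18474
0x1E5C = 001111001011100
→ OR → 101111001111110 = 24190
0b010110100100100 = 010110100100100
→ AND → 000110000100100 = 3108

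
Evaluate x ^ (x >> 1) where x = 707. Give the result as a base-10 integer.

x = 1011000011 = 707
x>>1 = 0101100001
XOR  = 1110100010 = 930
(x ^ (x >> 1) gives the standard binary-reflected Gray code of x.)

930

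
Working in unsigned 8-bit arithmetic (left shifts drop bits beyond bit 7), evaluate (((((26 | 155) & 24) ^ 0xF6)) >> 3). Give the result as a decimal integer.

26 = 00011010
155 = 10011011
→ | → 10011011 = 155
24 = 00011000
→ & → 00011000 = 24
0xF6 = 11110110
→ ^ → 11101110 = 238
→ >> 3 → 00011101 = 29

29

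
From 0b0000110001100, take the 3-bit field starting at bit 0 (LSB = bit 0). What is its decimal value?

v = 0000110001100
Shift right by 0: 0000110001100
Mask low 3 bits: 100 = 4

4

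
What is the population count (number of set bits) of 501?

501 = 111110101
Count the 1s: 1 + 1 + 1 + 1 + 1 + 1 + 1 = 7

7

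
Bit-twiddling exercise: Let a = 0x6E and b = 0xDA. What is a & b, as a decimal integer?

74

0x6E = 01101110
0xDA = 11011010
AND → 01001010 = 74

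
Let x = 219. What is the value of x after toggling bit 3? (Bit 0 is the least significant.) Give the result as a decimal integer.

x = 000011011011
bit 3 is currently 1; toggle it via x ^ (1 << 3) = x ^ 8
→ 000011010011 = 211

211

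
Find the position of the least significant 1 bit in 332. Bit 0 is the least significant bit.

2

332 = 101001100
Trailing zeros: 2, so the lowest set bit is bit 2 (value 4).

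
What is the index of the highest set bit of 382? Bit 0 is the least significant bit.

382 = 101111110
The topmost 1 is at position 8 (since 2^8 = 256 ≤ 382 < 512).

8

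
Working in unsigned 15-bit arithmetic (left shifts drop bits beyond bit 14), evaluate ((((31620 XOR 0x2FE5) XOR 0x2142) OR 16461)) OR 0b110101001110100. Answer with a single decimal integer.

32639

31620 = 111101110000100
0x2FE5 = 010111111100101
→ XOR → 101010001100001 = 21601
0x2142 = 010000101000010
→ XOR → 111010100100011 = 29987
16461 = 100000001001101
→ OR → 111010101101111 = 30063
0b110101001110100 = 110101001110100
→ OR → 111111101111111 = 32639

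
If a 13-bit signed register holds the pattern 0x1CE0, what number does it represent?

pattern = 1110011100000 (MSB is 1 ⇒ negative)
Invert: 0001100011111, add 1 → 0001100100000 = 800, so the value is -800.
(Equivalently: 7392 - 2^13 = 7392 - 8192 = -800.)

-800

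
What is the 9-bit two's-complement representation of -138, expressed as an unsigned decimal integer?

138 in 9 bits: 010001010
Invert: 101110101
Add 1:  101110110 = 374
(Check: 2^9 - 138 = 512 - 138 = 374.)

374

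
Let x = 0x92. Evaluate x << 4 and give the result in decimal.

2336

0x92 = 000010010010
shift left by 4 → 100100100000 = 2336
(equivalently, 146 × 2^4 = 146 × 16)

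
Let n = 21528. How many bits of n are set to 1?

5

21528 = 101010000011000
Count the 1s: 1 + 1 + 1 + 1 + 1 = 5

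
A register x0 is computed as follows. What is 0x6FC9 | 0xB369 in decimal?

65513

0x6FC9 = 0110111111001001
0xB369 = 1011001101101001
 OR → 1111111111101001 = 65513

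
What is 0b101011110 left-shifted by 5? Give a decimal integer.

x = 00000101011110
shift left by 5 → 10101111000000 = 11200
(equivalently, 350 × 2^5 = 350 × 32)

11200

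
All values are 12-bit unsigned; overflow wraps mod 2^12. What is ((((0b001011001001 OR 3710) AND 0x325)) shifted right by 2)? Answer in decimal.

137

0b001011001001 = 001011001001
3710 = 111001111110
→ OR → 111011111111 = 3839
0x325 = 001100100101
→ AND → 001000100101 = 549
→ shifted right by 2 → 000010001001 = 137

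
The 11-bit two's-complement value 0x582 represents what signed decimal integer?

pattern = 10110000010 (MSB is 1 ⇒ negative)
Invert: 01001111101, add 1 → 01001111110 = 638, so the value is -638.
(Equivalently: 1410 - 2^11 = 1410 - 2048 = -638.)

-638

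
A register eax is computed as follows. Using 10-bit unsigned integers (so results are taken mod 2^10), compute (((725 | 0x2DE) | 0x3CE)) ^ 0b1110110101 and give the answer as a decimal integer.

106

725 = 1011010101
0x2DE = 1011011110
→ | → 1011011111 = 735
0x3CE = 1111001110
→ | → 1111011111 = 991
0b1110110101 = 1110110101
→ ^ → 0001101010 = 106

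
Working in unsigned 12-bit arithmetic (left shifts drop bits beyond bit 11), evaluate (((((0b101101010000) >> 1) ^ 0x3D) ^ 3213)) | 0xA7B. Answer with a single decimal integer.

0b101101010000 = 101101010000
→ >> 1 → 010110101000 = 1448
0x3D = 000000111101
→ ^ → 010110010101 = 1429
3213 = 110010001101
→ ^ → 100100011000 = 2328
0xA7B = 101001111011
→ | → 101101111011 = 2939

2939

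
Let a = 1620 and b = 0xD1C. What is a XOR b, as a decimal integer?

1620 = 011001010100
0xD1C = 110100011100
XOR → 101101001000 = 2888

2888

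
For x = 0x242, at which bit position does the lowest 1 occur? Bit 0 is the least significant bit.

0x242 = 1001000010
Trailing zeros: 1, so the lowest set bit is bit 1 (value 2).

1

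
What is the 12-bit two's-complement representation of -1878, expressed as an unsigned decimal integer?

2218

1878 in 12 bits: 011101010110
Invert: 100010101001
Add 1:  100010101010 = 2218
(Check: 2^12 - 1878 = 4096 - 1878 = 2218.)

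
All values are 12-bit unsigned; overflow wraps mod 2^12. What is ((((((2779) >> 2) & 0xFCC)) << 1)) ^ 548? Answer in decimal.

1836

2779 = 101011011011
→ >> 2 → 001010110110 = 694
0xFCC = 111111001100
→ & → 001010000100 = 644
→ << 1 (mod 2^12) → 010100001000 = 1288
548 = 001000100100
→ ^ → 011100101100 = 1836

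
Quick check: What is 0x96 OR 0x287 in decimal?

0x96 = 0010010110
0x287 = 1010000111
 OR → 1010010111 = 663

663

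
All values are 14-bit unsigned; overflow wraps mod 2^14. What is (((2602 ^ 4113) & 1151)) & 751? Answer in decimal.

43

2602 = 00101000101010
4113 = 01000000010001
→ ^ → 01101000111011 = 6715
1151 = 00010001111111
→ & → 00000000111011 = 59
751 = 00001011101111
→ & → 00000000101011 = 43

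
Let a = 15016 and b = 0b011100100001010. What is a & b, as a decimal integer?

14344

15016 = 11101010101000
b = 11100100001010
AND → 11100000001000 = 14344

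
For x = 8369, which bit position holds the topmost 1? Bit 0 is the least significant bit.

8369 = 10000010110001
The topmost 1 is at position 13 (since 2^13 = 8192 ≤ 8369 < 16384).

13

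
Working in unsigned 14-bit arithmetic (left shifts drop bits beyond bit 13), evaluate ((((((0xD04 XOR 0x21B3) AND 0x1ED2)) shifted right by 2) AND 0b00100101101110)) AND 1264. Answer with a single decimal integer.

0xD04 = 00110100000100
0x21B3 = 10000110110011
→ XOR → 10110010110111 = 11447
0x1ED2 = 01111011010010
→ AND → 00110010010010 = 3218
→ shifted right by 2 → 00001100100100 = 804
0b00100101101110 = 00100101101110
→ AND → 00000100100100 = 292
1264 = 00010011110000
→ AND → 00000000100000 = 32

32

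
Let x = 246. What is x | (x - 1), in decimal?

247

x = 11110110 = 246
x - 1 = 11110101
OR    = 11110111 = 247
(x | (x - 1) sets all bits below the lowest set bit.)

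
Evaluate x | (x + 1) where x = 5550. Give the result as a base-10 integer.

x = 1010110101110 = 5550
x + 1 = 1010110101111
OR    = 1010110101111 = 5551
(x | (x + 1) sets the lowest cleared bit.)

5551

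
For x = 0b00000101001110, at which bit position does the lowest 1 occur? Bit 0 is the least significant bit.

0b00000101001110 = 101001110
Trailing zeros: 1, so the lowest set bit is bit 1 (value 2).

1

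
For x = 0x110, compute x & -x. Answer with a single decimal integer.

16

x = 100010000 = 272
-x (two's complement) = …011110000
AND   = 000010000 = 16
(x & -x isolates the lowest set bit of x.)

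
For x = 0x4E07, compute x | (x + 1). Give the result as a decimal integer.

19983

x = 100111000000111 = 19975
x + 1 = 100111000001000
OR    = 100111000001111 = 19983
(x | (x + 1) sets the lowest cleared bit.)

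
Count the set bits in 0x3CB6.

0x3CB6 = 11110010110110
Count the 1s: 1 + 1 + 1 + 1 + 1 + 1 + 1 + 1 + 1 = 9

9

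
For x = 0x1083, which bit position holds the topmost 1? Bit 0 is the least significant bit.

0x1083 = 1000010000011
The topmost 1 is at position 12 (since 2^12 = 4096 ≤ 4227 < 8192).

12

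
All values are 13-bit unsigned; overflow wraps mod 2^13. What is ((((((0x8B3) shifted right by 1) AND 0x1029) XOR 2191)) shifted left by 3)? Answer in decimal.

1072

0x8B3 = 0100010110011
→ shifted right by 1 → 0010001011001 = 1113
0x1029 = 1000000101001
→ AND → 0000000001001 = 9
2191 = 0100010001111
→ XOR → 0100010000110 = 2182
→ shifted left by 3 (mod 2^13) → 0010000110000 = 1072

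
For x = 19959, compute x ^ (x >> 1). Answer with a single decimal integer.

27404

x = 100110111110111 = 19959
x>>1 = 010011011111011
XOR  = 110101100001100 = 27404
(x ^ (x >> 1) gives the standard binary-reflected Gray code of x.)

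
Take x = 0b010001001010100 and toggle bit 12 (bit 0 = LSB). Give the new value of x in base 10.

x = 010001001010100
bit 12 is currently 0; toggle it via x ^ (1 << 12) = x ^ 4096
→ 011001001010100 = 12884

12884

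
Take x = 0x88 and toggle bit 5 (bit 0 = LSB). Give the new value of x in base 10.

168

x = 0000010001000
bit 5 is currently 0; toggle it via x ^ (1 << 5) = x ^ 32
→ 0000010101000 = 168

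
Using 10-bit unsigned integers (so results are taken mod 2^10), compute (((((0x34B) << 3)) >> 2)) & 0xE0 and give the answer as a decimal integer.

128

0x34B = 1101001011
→ << 3 (mod 2^10) → 1001011000 = 600
→ >> 2 → 0010010110 = 150
0xE0 = 0011100000
→ & → 0010000000 = 128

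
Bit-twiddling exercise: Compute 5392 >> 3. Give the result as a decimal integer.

5392 = 1010100010000
shift right by 3 → 0001010100010 = 674
(equivalently, floor(5392 / 8))

674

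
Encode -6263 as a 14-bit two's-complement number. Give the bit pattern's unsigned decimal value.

6263 in 14 bits: 01100001110111
Invert: 10011110001000
Add 1:  10011110001001 = 10121
(Check: 2^14 - 6263 = 16384 - 6263 = 10121.)

10121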